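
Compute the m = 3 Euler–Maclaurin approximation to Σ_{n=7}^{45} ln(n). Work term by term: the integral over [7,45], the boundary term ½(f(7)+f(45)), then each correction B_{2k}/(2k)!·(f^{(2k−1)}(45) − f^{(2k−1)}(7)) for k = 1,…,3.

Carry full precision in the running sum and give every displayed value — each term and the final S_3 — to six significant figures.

The integral term ∫_7^45 ln(x) dx = 119.678.
½[f(7) + f(45)] = ½[1.94591 + 3.80666] = 2.87629.
Running total after boundary: 122.555.
Order-1 term: 1/12 · (0.0222222 − 0.142857) = -0.0100529.
After k=1: 122.545.
Order-2 term: −1/720 · (2.19479e-05 − 0.00583090) = 8.06799e-06.
After k=2: 122.545.
Order-3 term: 1/30240 · (1.30061e-07 − 0.00142798) = -4.72171e-08.

S_3 ≈ 122.545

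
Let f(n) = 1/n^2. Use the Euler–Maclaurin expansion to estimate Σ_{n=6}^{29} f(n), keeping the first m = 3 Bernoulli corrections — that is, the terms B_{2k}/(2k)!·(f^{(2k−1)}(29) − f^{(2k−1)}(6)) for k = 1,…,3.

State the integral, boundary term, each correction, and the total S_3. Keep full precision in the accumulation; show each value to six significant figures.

The integral term ∫_6^29 1/x^2 dx = 0.132184.
Endpoint term: (f(6) + f(29))/2 = (0.0277778 + 0.00118906)/2 = 0.0144834.
Running total after boundary: 0.146667.
k=1: B_{2}/(2)! × [f^{(1)}(29) − f^{(1)}(6)] = 1/12 × (-8.20042e-05 − (-0.00925926)) = 0.000764771.
Running total after k=1: 0.147432.
k=2: B_{4}/(4)! × [f^{(3)}(29) − f^{(3)}(6)] = −1/720 × (-1.17010e-06 − (-0.00308642)) = -4.28507e-06.
Running total after k=2: 0.147428.
k=3: B_{6}/(6)! × [f^{(5)}(29) − f^{(5)}(6)] = 1/30240 × (-4.17394e-08 − (-0.00257202)) = 8.50521e-08.

S_3 ≈ 0.147428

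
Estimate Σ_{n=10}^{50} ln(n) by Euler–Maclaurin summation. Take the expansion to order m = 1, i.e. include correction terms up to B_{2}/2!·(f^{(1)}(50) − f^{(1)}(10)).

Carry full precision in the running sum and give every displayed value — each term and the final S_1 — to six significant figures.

S_1 ≈ 135.676

∫_10^50 ln(x) dx evaluates to 132.575.
Endpoint term: (f(10) + f(50))/2 = (2.30259 + 3.91202)/2 = 3.10730.
So far: 135.683.
k=1: B_{2}/(2)! × [f^{(1)}(50) − f^{(1)}(10)] = 1/12 × (0.0200000 − 0.100000) = -0.00666667.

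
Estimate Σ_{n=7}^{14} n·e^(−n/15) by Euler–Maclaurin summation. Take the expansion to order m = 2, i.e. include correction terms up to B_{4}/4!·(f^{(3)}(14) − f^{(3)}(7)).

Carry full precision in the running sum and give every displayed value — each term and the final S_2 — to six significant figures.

S_2 ≈ 40.8015

Integral: ∫_7^14 x·e^(−x/15) dx = 35.8797.
Boundary: ½(f(7) + f(14)) = ½(4.38962 + 5.50537) = 4.94750.
Running total after boundary: 40.8272.
Order-1 term: 1/12 · (0.0262160 − 0.334448) = -0.0256860.
Running total after k=1: 40.8015.
Order-2 term: −1/720 · (0.00361199 − 0.00706056) = 4.78968e-06.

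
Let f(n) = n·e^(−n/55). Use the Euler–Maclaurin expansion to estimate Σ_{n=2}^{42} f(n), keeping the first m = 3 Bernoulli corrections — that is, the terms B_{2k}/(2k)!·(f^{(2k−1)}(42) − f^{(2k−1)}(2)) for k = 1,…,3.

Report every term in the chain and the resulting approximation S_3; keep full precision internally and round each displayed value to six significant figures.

The integral term ∫_2^42 x·e^(−x/55) dx = 537.104.
Boundary: ½(f(2) + f(42)) = ½(1.92858 + 19.5707) = 10.7496.
Integral + boundary = 547.853.
Correction k=1: B_{2}/2! · (f^{(1)}(42) − f^{(1)}(2)) = 1/12 · (0.110138 − 0.929225) = -0.0682572.
Running total after k=1: 547.785.
Correction k=2: B_{4}/4! · (f^{(3)}(42) − f^{(3)}(2)) = −1/720 · (0.000344488 − 0.000944728) = 8.33667e-07.
Running total after k=2: 547.785.
Correction k=3: B_{6}/6! · (f^{(5)}(42) − f^{(5)}(2)) = 1/30240 · (2.15724e-07 − 5.23066e-07) = -1.01634e-11.

S_3 ≈ 547.785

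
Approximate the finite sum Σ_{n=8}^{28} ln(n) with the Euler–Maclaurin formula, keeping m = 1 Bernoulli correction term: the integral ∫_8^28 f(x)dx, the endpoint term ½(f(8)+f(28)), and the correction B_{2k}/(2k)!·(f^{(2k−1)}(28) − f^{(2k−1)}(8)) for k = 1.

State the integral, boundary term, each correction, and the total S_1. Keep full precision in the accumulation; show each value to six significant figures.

∫_8^28 ln(x) dx evaluates to 56.6662.
Boundary: ½(f(8) + f(28)) = ½(2.07944 + 3.33220) = 2.70582.
Running total after boundary: 59.3720.
k=1: B_{2}/(2)! × [f^{(1)}(28) − f^{(1)}(8)] = 1/12 × (0.0357143 − 0.125000) = -0.00744048.

S_1 ≈ 59.3646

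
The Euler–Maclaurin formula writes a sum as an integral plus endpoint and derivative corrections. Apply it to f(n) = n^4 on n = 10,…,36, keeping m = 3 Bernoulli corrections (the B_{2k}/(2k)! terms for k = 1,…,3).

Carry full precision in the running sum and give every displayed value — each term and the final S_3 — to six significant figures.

∫_10^36 x^4 dx evaluates to 1.20732e+07.
Boundary: ½(f(10) + f(36)) = ½(10000.0 + 1.67962e+06) = 844808.
So far: 1.29180e+07.
Order-1 term: 1/12 · (186624 − 4000.00) = 15218.7.
After k=1: 1.29333e+07.
Order-2 term: −1/720 · (864.000 − 240.000) = -0.866667.
After k=2: 1.29333e+07.
Order-3 term: 1/30240 · (0.00000 − 0.00000) = 0.00000.

S_3 ≈ 1.29333e+07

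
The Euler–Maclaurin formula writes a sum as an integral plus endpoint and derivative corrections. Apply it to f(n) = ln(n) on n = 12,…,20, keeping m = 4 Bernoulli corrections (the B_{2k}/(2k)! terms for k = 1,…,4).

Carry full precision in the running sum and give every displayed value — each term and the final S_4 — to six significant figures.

Integral: ∫_12^20 ln(x) dx = 22.0958.
½[f(12) + f(20)] = ½[2.48491 + 2.99573] = 2.74032.
Integral + boundary = 24.8361.
Order-1 term: 1/12 · (0.0500000 − 0.0833333) = -0.00277778.
After k=1: 24.8333.
Order-2 term: −1/720 · (0.000250000 − 0.00115741) = 1.26029e-06.
After k=2: 24.8333.
Order-3 term: 1/30240 · (7.50000e-06 − 9.64506e-05) = -2.94149e-09.
After k=3: 24.8333.
Order-4 term: −1/1209600 · (5.62500e-07 − 2.00939e-05) = 1.61470e-11.

S_4 ≈ 24.8333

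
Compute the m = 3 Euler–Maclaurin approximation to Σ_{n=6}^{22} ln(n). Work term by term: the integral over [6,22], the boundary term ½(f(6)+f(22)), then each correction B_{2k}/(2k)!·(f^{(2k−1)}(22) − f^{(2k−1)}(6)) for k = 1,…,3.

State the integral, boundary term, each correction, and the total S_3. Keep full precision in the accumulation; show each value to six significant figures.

S_3 ≈ 43.6837

Integral: ∫_6^22 ln(x) dx = 41.2524.
Boundary: ½(f(6) + f(22)) = ½(1.79176 + 3.09104) = 2.44140.
Running total after boundary: 43.6938.
Order-1 term: 1/12 · (0.0454545 − 0.166667) = -0.0101010.
Running total after k=1: 43.6837.
Order-2 term: −1/720 · (0.000187829 − 0.00925926) = 1.25992e-05.
Running total after k=2: 43.6837.
Order-3 term: 1/30240 · (4.65691e-06 − 0.00308642) = -1.01910e-07.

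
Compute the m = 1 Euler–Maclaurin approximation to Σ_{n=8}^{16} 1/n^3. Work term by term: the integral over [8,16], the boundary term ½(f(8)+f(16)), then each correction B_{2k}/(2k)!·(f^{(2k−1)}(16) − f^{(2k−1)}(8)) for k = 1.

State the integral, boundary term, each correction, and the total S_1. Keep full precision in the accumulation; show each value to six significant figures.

∫_8^16 1/x^3 dx evaluates to 0.00585938.
½[f(8) + f(16)] = ½[0.00195312 + 0.000244141] = 0.00109863.
Running total after boundary: 0.00695801.
k=1: B_{2}/(2)! × [f^{(1)}(16) − f^{(1)}(8)] = 1/12 × (-4.57764e-05 − (-0.000732422)) = 5.72205e-05.

S_1 ≈ 0.00701523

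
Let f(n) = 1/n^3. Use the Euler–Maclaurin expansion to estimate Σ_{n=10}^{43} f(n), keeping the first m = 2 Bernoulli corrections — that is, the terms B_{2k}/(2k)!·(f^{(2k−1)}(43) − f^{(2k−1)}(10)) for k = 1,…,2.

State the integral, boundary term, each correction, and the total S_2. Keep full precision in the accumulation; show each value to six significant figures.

Integral: ∫_10^43 1/x^3 dx = 0.00472958.
Endpoint term: (f(10) + f(43))/2 = (0.00100000 + 1.25775e-05)/2 = 0.000506289.
Running total after boundary: 0.00523587.
Order-1 term: 1/12 · (-8.77501e-07 − (-0.000300000)) = 2.49269e-05.
Running total after k=1: 0.00526080.
Order-2 term: −1/720 · (-9.49162e-09 − (-6.00000e-05)) = -8.33202e-08.

S_2 ≈ 0.00526072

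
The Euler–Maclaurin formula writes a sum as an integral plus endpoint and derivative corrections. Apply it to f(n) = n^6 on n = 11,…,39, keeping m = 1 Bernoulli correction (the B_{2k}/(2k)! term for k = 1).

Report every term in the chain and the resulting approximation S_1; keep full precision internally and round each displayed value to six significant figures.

S_1 ≈ 2.14069e+10

∫_11^39 x^6 dx evaluates to 1.96016e+10.
Endpoint term: (f(11) + f(39))/2 = (1.77156e+06 + 3.51874e+09)/2 = 1.76026e+09.
Running total after boundary: 2.13619e+10.
Order-1 term: 1/12 · (5.41345e+08 − 966306) = 4.50316e+07.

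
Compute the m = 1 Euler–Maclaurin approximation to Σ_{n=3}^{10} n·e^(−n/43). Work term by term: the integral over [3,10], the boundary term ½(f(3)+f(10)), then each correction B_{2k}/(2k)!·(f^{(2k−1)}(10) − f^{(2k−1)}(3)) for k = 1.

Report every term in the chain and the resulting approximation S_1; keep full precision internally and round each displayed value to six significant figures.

S_1 ≈ 43.9279

Integral: ∫_3^10 x·e^(−x/43) dx = 38.5881.
Endpoint term: (f(3) + f(10))/2 = (2.79783 + 7.92504)/2 = 5.36143.
Running total after boundary: 43.9495.
Order-1 term: 1/12 · (0.608200 − 0.867545) = -0.0216120.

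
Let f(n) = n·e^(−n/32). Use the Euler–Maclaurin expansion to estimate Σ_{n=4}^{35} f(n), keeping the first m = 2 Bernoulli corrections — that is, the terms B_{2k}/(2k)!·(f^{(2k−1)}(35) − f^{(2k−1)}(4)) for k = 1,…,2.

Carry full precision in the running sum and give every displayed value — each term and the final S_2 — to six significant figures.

Integral: ∫_4^35 x·e^(−x/32) dx = 298.486.
½[f(4) + f(35)] = ½[3.52999 + 11.7235] = 7.62676.
Running total after boundary: 306.113.
Correction k=1: B_{2}/2! · (f^{(1)}(35) − f^{(1)}(4)) = 1/12 · (-0.0314023 − 0.772185) = -0.0669656.
After k=1: 306.046.
Correction k=2: B_{4}/4! · (f^{(3)}(35) − f^{(3)}(4)) = −1/720 · (0.000623549 − 0.00247771) = 2.57523e-06.

S_2 ≈ 306.046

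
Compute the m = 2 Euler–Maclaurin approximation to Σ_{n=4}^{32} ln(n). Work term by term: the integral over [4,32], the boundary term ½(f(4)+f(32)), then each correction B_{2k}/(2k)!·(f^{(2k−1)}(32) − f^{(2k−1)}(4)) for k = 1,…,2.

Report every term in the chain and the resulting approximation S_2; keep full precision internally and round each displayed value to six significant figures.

∫_4^32 ln(x) dx evaluates to 77.3584.
½[f(4) + f(32)] = ½[1.38629 + 3.46574] = 2.42602.
So far: 79.7844.
k=1: B_{2}/(2)! × [f^{(1)}(32) − f^{(1)}(4)] = 1/12 × (0.0312500 − 0.250000) = -0.0182292.
Partial sum through k=1: 79.7662.
k=2: B_{4}/(4)! × [f^{(3)}(32) − f^{(3)}(4)] = −1/720 × (6.10352e-05 − 0.0312500) = 4.33180e-05.

S_2 ≈ 79.7662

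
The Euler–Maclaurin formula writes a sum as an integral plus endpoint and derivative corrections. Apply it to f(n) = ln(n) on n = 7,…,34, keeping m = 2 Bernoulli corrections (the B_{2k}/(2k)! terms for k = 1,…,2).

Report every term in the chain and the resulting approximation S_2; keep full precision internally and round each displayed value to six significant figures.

S_2 ≈ 82.0016

Integral: ∫_7^34 ln(x) dx = 79.2749.
Boundary: ½(f(7) + f(34)) = ½(1.94591 + 3.52636) = 2.73614.
So far: 82.0110.
Order-1 term: 1/12 · (0.0294118 − 0.142857) = -0.00945378.
Partial sum through k=1: 82.0016.
Order-2 term: −1/720 · (5.08854e-05 − 0.00583090) = 8.02780e-06.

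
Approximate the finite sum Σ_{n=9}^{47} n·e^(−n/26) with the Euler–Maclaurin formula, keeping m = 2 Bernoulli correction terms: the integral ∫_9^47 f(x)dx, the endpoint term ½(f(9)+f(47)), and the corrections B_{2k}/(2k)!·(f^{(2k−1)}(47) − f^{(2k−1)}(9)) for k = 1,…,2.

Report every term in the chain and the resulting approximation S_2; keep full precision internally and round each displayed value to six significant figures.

S_2 ≈ 339.393

∫_9^47 x·e^(−x/26) dx evaluates to 332.404.
½[f(9) + f(47)] = ½[6.36663 + 7.70952] = 7.03807.
Running total after boundary: 339.442.
k=1: B_{2}/(2)! × [f^{(1)}(47) − f^{(1)}(9)] = 1/12 × (-0.132488 − 0.462533) = -0.0495851.
Running total after k=1: 339.393.
k=2: B_{4}/(4)! × [f^{(3)}(47) − f^{(3)}(9)] = −1/720 × (0.000289315 − 0.00277713) = 3.45530e-06.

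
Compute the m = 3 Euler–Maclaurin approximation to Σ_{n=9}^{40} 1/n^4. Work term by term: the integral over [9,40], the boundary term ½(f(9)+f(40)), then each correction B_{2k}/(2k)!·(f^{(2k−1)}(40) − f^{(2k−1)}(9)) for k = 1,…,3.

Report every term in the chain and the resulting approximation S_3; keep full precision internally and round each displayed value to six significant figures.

Integral: ∫_9^40 1/x^4 dx = 0.000452039.
Endpoint term: (f(9) + f(40))/2 = (0.000152416 + 3.90625e-07)/2 = 7.64032e-05.
Running total after boundary: 0.000528442.
k=1: B_{2}/(2)! × [f^{(1)}(40) − f^{(1)}(9)] = 1/12 × (-3.90625e-08 − (-6.77404e-05)) = 5.64177e-06.
After k=1: 0.000534084.
k=2: B_{4}/(4)! × [f^{(3)}(40) − f^{(3)}(9)] = −1/720 × (-7.32422e-10 − (-2.50890e-05)) = -3.48448e-08.
After k=2: 0.000534049.
k=3: B_{6}/(6)! × [f^{(5)}(40) − f^{(5)}(9)] = 1/30240 × (-2.56348e-11 − (-1.73455e-05)) = 5.73594e-10.

S_3 ≈ 0.000534050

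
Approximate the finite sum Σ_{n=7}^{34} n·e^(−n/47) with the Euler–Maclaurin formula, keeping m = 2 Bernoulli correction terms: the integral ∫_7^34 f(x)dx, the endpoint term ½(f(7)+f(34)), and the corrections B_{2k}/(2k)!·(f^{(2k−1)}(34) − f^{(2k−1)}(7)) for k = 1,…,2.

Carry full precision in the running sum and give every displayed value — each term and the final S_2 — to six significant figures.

Integral: ∫_7^34 x·e^(−x/47) dx = 340.034.
Boundary: ½(f(7) + f(34)) = ½(6.03137 + 16.4933) = 11.2624.
Running total after boundary: 351.296.
Order-1 term: 1/12 · (0.134176 − 0.733297) = -0.0499268.
After k=1: 351.246.
Order-2 term: −1/720 · (0.000499942 − 0.00111206) = 8.50167e-07.

S_2 ≈ 351.246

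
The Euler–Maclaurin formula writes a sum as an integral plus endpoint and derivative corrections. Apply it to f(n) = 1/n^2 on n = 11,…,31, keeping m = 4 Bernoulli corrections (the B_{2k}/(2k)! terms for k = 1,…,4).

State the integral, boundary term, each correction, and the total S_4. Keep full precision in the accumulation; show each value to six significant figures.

The integral term ∫_11^31 1/x^2 dx = 0.0586510.
Boundary: ½(f(11) + f(31)) = ½(0.00826446 + 0.00104058) = 0.00465252.
Integral + boundary = 0.0633035.
Correction k=1: B_{2}/2! · (f^{(1)}(31) − f^{(1)}(11)) = 1/12 · (-6.71344e-05 − (-0.00150263)) = 0.000119625.
Partial sum through k=1: 0.0634232.
Correction k=2: B_{4}/4! · (f^{(3)}(31) − f^{(3)}(11)) = −1/720 · (-8.38306e-07 − (-0.000149021)) = -2.05809e-07.
Partial sum through k=2: 0.0634230.
Correction k=3: B_{6}/6! · (f^{(5)}(31) − f^{(5)}(11)) = 1/30240 · (-2.61698e-08 − (-3.69474e-05)) = 1.22094e-09.
Partial sum through k=3: 0.0634230.
Correction k=4: B_{8}/8! · (f^{(7)}(31) − f^{(7)}(11)) = −1/1209600 · (-1.52498e-09 − (-1.70996e-05)) = -1.41353e-11.

S_4 ≈ 0.0634230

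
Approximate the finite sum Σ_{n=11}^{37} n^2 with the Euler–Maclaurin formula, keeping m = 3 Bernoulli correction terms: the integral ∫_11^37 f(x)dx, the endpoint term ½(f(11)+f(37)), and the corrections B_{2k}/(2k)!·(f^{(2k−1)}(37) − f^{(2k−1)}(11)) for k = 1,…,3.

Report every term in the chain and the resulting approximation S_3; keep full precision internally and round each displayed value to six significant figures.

S_3 ≈ 17190.0

The integral term ∫_11^37 x^2 dx = 16440.7.
Endpoint term: (f(11) + f(37))/2 = (121.000 + 1369.00)/2 = 745.000.
Running total after boundary: 17185.7.
Correction k=1: B_{2}/2! · (f^{(1)}(37) − f^{(1)}(11)) = 1/12 · (74.0000 − 22.0000) = 4.33333.
Partial sum through k=1: 17190.0.
Correction k=2: B_{4}/4! · (f^{(3)}(37) − f^{(3)}(11)) = −1/720 · (0.00000 − 0.00000) = 0.00000.
Partial sum through k=2: 17190.0.
Correction k=3: B_{6}/6! · (f^{(5)}(37) − f^{(5)}(11)) = 1/30240 · (0.00000 − 0.00000) = 0.00000.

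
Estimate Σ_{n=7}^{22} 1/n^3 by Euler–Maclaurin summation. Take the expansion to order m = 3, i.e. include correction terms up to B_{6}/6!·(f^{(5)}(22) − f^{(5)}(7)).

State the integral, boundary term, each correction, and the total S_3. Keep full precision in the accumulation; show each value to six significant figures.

∫_7^22 1/x^3 dx evaluates to 0.00917102.
½[f(7) + f(22)] = ½[0.00291545 + 9.39144e-05] = 0.00150468.
Integral + boundary = 0.0106757.
k=1: B_{2}/(2)! × [f^{(1)}(22) − f^{(1)}(7)] = 1/12 × (-1.28065e-05 − (-0.00124948)) = 0.000103056.
Partial sum through k=1: 0.0107788.
k=2: B_{4}/(4)! × [f^{(3)}(22) − f^{(3)}(7)] = −1/720 × (-5.29194e-07 − (-0.000509992)) = -7.07587e-07.
Partial sum through k=2: 0.0107781.
k=3: B_{6}/(6)! × [f^{(5)}(22) − f^{(5)}(7)] = 1/30240 × (-4.59218e-08 − (-0.000437136)) = 1.44540e-08.

S_3 ≈ 0.0107781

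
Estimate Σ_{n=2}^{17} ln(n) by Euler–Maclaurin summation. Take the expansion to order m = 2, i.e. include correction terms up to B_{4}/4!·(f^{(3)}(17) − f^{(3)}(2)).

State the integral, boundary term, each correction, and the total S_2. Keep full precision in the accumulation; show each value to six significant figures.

S_2 ≈ 33.5051

The integral term ∫_2^17 ln(x) dx = 31.7783.
Endpoint term: (f(2) + f(17))/2 = (0.693147 + 2.83321)/2 = 1.76318.
Running total after boundary: 33.5415.
k=1: B_{2}/(2)! × [f^{(1)}(17) − f^{(1)}(2)] = 1/12 × (0.0588235 − 0.500000) = -0.0367647.
After k=1: 33.5047.
k=2: B_{4}/(4)! × [f^{(3)}(17) − f^{(3)}(2)] = −1/720 × (0.000407083 − 0.250000) = 0.000346657.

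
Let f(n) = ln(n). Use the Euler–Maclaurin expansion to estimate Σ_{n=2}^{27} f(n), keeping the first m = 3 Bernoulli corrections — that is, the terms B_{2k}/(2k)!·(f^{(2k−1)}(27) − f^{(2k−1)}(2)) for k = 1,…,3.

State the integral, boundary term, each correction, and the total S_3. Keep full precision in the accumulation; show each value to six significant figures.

Integral: ∫_2^27 ln(x) dx = 62.6013.
Boundary: ½(f(2) + f(27)) = ½(0.693147 + 3.29584) = 1.99449.
So far: 64.5958.
Correction k=1: B_{2}/2! · (f^{(1)}(27) − f^{(1)}(2)) = 1/12 · (0.0370370 − 0.500000) = -0.0385802.
Partial sum through k=1: 64.5572.
Correction k=2: B_{4}/4! · (f^{(3)}(27) − f^{(3)}(2)) = −1/720 · (0.000101611 − 0.250000) = 0.000347081.
Partial sum through k=2: 64.5576.
Correction k=3: B_{6}/6! · (f^{(5)}(27) − f^{(5)}(2)) = 1/30240 · (1.67260e-06 − 0.750000) = -2.48015e-05.

S_3 ≈ 64.5575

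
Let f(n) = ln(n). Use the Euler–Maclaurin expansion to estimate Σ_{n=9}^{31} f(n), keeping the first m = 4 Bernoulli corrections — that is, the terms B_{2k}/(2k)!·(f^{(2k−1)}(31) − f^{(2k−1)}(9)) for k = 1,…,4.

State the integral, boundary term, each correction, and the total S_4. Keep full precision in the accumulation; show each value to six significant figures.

The integral term ∫_9^31 ln(x) dx = 64.6786.
Endpoint term: (f(9) + f(31))/2 = (2.19722 + 3.43399)/2 = 2.81561.
Running total after boundary: 67.4942.
Correction k=1: B_{2}/2! · (f^{(1)}(31) − f^{(1)}(9)) = 1/12 · (0.0322581 − 0.111111) = -0.00657109.
Running total after k=1: 67.4876.
Correction k=2: B_{4}/4! · (f^{(3)}(31) − f^{(3)}(9)) = −1/720 · (6.71344e-05 − 0.00274348) = 3.71715e-06.
Running total after k=2: 67.4876.
Correction k=3: B_{6}/6! · (f^{(5)}(31) − f^{(5)}(9)) = 1/30240 · (8.38306e-07 − 0.000406442) = -1.34128e-08.
Running total after k=3: 67.4876.
Correction k=4: B_{8}/8! · (f^{(7)}(31) − f^{(7)}(9)) = −1/1209600 · (2.61698e-08 − 0.000150534) = 1.24428e-10.

S_4 ≈ 67.4876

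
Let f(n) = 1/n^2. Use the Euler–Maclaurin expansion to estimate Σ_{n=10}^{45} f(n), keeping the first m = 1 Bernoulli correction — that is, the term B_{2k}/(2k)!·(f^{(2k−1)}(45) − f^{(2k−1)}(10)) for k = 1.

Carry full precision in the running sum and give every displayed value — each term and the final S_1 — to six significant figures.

S_1 ≈ 0.0831895

∫_10^45 1/x^2 dx evaluates to 0.0777778.
Endpoint term: (f(10) + f(45))/2 = (0.0100000 + 0.000493827)/2 = 0.00524691.
Running total after boundary: 0.0830247.
Correction k=1: B_{2}/2! · (f^{(1)}(45) − f^{(1)}(10)) = 1/12 · (-2.19479e-05 − (-0.00200000)) = 0.000164838.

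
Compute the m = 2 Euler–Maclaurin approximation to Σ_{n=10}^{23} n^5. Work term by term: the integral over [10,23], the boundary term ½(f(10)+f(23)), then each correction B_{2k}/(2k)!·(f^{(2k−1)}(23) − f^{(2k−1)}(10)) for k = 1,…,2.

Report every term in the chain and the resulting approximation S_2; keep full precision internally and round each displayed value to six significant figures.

S_2 ≈ 2.78866e+07

∫_10^23 x^5 dx evaluates to 2.45060e+07.
½[f(10) + f(23)] = ½[100000 + 6.43634e+06] = 3.26817e+06.
Running total after boundary: 2.77742e+07.
Order-1 term: 1/12 · (1.39920e+06 − 50000.0) = 112434.
Running total after k=1: 2.78866e+07.
Order-2 term: −1/720 · (31740.0 − 6000.00) = -35.7500.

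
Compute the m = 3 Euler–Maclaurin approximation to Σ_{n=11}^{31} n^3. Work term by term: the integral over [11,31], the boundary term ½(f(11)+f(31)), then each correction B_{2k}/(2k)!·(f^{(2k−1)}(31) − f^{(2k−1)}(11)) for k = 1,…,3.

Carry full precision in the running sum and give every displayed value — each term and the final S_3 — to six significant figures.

∫_11^31 x^3 dx evaluates to 227220.
½[f(11) + f(31)] = ½[1331.00 + 29791.0] = 15561.0.
Integral + boundary = 242781.
k=1: B_{2}/(2)! × [f^{(1)}(31) − f^{(1)}(11)] = 1/12 × (2883.00 − 363.000) = 210.000.
Partial sum through k=1: 242991.
k=2: B_{4}/(4)! × [f^{(3)}(31) − f^{(3)}(11)] = −1/720 × (6.00000 − 6.00000) = 0.00000.
Partial sum through k=2: 242991.
k=3: B_{6}/(6)! × [f^{(5)}(31) − f^{(5)}(11)] = 1/30240 × (0.00000 − 0.00000) = 0.00000.

S_3 ≈ 242991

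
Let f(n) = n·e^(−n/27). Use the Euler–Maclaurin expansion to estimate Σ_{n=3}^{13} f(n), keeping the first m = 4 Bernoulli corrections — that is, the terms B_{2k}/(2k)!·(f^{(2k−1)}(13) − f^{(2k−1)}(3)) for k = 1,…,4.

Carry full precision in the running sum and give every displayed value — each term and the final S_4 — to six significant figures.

S_4 ≈ 62.8419

∫_3^13 x·e^(−x/27) dx evaluates to 57.5231.
Endpoint term: (f(3) + f(13))/2 = (2.68452 + 8.03228)/2 = 5.35840.
Running total after boundary: 62.8815.
Order-1 term: 1/12 · (0.320376 − 0.795413) = -0.0395864.
Partial sum through k=1: 62.8419.
Order-2 term: −1/720 · (0.00213458 − 0.00354608) = 1.96041e-06.
Partial sum through k=2: 62.8419.
Order-3 term: 1/30240 · (5.25335e-06 − 8.23190e-06) = -9.84971e-11.
Partial sum through k=3: 62.8419.
Order-4 term: −1/1209600 · (1.03959e-08 − 1.59115e-08) = 4.55988e-15.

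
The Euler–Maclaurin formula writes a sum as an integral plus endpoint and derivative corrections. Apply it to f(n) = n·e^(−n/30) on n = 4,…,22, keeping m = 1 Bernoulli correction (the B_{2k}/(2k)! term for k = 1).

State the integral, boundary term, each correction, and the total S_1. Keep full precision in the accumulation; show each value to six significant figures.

S_1 ≈ 150.382

Integral: ∫_4^22 x·e^(−x/30) dx = 143.401.
Endpoint term: (f(4) + f(22))/2 = (3.50069 + 10.5667)/2 = 7.03370.
Running total after boundary: 150.434.
Order-1 term: 1/12 · (0.128081 − 0.758484) = -0.0525335.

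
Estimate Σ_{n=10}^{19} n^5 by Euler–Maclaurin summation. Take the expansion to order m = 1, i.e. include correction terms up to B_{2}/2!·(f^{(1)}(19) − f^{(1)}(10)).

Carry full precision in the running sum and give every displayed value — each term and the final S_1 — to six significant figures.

∫_10^19 x^5 dx evaluates to 7.67431e+06.
Boundary: ½(f(10) + f(19)) = ½(100000 + 2.47610e+06) = 1.28805e+06.
Integral + boundary = 8.96236e+06.
Correction k=1: B_{2}/2! · (f^{(1)}(19) − f^{(1)}(10)) = 1/12 · (651605 − 50000.0) = 50133.8.

S_1 ≈ 9.01250e+06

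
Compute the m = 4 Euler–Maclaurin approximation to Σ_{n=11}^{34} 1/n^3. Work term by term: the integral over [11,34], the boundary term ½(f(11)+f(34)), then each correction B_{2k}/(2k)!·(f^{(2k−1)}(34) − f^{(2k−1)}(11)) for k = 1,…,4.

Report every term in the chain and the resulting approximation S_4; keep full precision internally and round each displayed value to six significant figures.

S_4 ≈ 0.00410493

∫_11^34 1/x^3 dx evaluates to 0.00369971.
Boundary: ½(f(11) + f(34)) = ½(0.000751315 + 2.54427e-05) = 0.000388379.
Running total after boundary: 0.00408808.
Order-1 term: 1/12 · (-2.24494e-06 − (-0.000204904)) = 1.68883e-05.
Partial sum through k=1: 0.00410497.
Order-2 term: −1/720 · (-3.88399e-08 − (-3.38684e-05)) = -4.69855e-08.
Partial sum through k=2: 0.00410493.
Order-3 term: 1/30240 · (-1.41114e-09 − (-1.17560e-05)) = 3.88709e-10.
Partial sum through k=3: 0.00410493.
Order-4 term: −1/1209600 · (-8.78909e-11 − (-6.99530e-06)) = -5.78308e-12.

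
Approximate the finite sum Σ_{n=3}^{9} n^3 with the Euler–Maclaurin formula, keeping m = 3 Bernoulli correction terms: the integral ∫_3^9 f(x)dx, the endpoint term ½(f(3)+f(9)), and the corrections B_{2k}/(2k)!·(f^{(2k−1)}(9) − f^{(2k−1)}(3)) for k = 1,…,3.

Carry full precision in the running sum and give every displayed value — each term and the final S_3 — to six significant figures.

The integral term ∫_3^9 x^3 dx = 1620.00.
½[f(3) + f(9)] = ½[27.0000 + 729.000] = 378.000.
Integral + boundary = 1998.00.
Order-1 term: 1/12 · (243.000 − 27.0000) = 18.0000.
After k=1: 2016.00.
Order-2 term: −1/720 · (6.00000 − 6.00000) = 0.00000.
After k=2: 2016.00.
Order-3 term: 1/30240 · (0.00000 − 0.00000) = 0.00000.

S_3 ≈ 2016.00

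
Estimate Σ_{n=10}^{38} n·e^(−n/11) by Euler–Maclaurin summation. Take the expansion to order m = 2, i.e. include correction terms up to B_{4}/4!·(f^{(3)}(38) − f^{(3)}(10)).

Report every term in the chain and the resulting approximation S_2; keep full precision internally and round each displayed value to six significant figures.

∫_10^38 x·e^(−x/11) dx evaluates to 76.0344.
Endpoint term: (f(10) + f(38))/2 = (4.02890 + 1.20086)/2 = 2.61488.
Running total after boundary: 78.6492.
Order-1 term: 1/12 · (-0.0775677 − 0.0366264) = -0.00951618.
Running total after k=1: 78.6397.
Order-2 term: −1/720 · (-0.000118714 − 0.00696204) = 9.83438e-06.

S_2 ≈ 78.6397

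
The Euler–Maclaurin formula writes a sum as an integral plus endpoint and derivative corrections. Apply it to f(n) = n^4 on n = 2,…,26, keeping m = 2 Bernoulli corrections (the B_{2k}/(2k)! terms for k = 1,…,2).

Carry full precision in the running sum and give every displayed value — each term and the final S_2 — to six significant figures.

S_2 ≈ 2.61062e+06

Integral: ∫_2^26 x^4 dx = 2.37627e+06.
Boundary: ½(f(2) + f(26)) = ½(16.0000 + 456976) = 228496.
Integral + boundary = 2.60476e+06.
Order-1 term: 1/12 · (70304.0 − 32.0000) = 5856.00.
After k=1: 2.61062e+06.
Order-2 term: −1/720 · (624.000 − 48.0000) = -0.800000.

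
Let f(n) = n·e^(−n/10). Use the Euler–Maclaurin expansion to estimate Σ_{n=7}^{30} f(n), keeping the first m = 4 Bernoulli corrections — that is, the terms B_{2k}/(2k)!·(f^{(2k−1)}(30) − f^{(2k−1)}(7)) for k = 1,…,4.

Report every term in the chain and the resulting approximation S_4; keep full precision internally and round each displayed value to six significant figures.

S_4 ≈ 66.9688

Integral: ∫_7^30 x·e^(−x/10) dx = 64.5047.
½[f(7) + f(30)] = ½[3.47610 + 1.49361] = 2.48485.
So far: 66.9895.
k=1: B_{2}/(2)! × [f^{(1)}(30) − f^{(1)}(7)] = 1/12 × (-0.0995741 − 0.148976) = -0.0207125.
Running total after k=1: 66.9688.
k=2: B_{4}/(4)! × [f^{(3)}(30) − f^{(3)}(7)] = −1/720 × (0.00000 − 0.0114215) = 1.58631e-05.
Running total after k=2: 66.9688.
k=3: B_{6}/(6)! × [f^{(5)}(30) − f^{(5)}(7)] = 1/30240 × (9.95741e-06 − 0.000213532) = -6.73195e-09.
Running total after k=3: 66.9688.
k=4: B_{8}/(8)! × [f^{(7)}(30) − f^{(7)}(7)] = −1/1209600 × (1.99148e-07 − 3.12849e-06) = 2.42174e-12.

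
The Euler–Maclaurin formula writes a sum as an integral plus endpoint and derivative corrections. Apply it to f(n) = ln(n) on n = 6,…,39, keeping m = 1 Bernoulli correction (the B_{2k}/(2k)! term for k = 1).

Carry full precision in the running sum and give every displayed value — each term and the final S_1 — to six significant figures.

∫_6^39 ln(x) dx evaluates to 99.1283.
Boundary: ½(f(6) + f(39)) = ½(1.79176 + 3.66356) = 2.72766.
Integral + boundary = 101.856.
k=1: B_{2}/(2)! × [f^{(1)}(39) − f^{(1)}(6)] = 1/12 × (0.0256410 − 0.166667) = -0.0117521.

S_1 ≈ 101.844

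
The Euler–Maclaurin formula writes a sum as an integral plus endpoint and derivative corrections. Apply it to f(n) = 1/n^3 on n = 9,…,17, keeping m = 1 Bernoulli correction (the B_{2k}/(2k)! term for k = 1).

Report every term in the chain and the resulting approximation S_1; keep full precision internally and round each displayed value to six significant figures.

The integral term ∫_9^17 1/x^3 dx = 0.00444274.
Boundary: ½(f(9) + f(17)) = ½(0.00137174 + 0.000203542) = 0.000787642.
Integral + boundary = 0.00523038.
Correction k=1: B_{2}/2! · (f^{(1)}(17) − f^{(1)}(9)) = 1/12 · (-3.59191e-05 − (-0.000457247)) = 3.51107e-05.

S_1 ≈ 0.00526549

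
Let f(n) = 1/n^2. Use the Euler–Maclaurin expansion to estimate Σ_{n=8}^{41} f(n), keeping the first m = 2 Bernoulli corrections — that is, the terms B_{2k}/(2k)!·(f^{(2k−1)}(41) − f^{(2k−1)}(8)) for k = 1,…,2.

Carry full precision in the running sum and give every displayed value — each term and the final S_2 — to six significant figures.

Integral: ∫_8^41 1/x^2 dx = 0.100610.
Boundary: ½(f(8) + f(41)) = ½(0.0156250 + 0.000594884) = 0.00810994.
So far: 0.108720.
k=1: B_{2}/(2)! × [f^{(1)}(41) − f^{(1)}(8)] = 1/12 × (-2.90187e-05 − (-0.00390625)) = 0.000323103.
Running total after k=1: 0.109043.
k=2: B_{4}/(4)! × [f^{(3)}(41) − f^{(3)}(8)] = −1/720 × (-2.07153e-07 − (-0.000732422)) = -1.01696e-06.

S_2 ≈ 0.109042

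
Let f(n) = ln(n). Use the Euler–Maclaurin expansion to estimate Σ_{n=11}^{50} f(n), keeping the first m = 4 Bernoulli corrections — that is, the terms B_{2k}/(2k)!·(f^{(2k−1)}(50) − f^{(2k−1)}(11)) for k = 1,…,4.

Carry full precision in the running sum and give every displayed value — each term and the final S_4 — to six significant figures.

S_4 ≈ 133.373

The integral term ∫_11^50 ln(x) dx = 130.224.
Boundary: ½(f(11) + f(50)) = ½(2.39790 + 3.91202) = 3.15496.
Integral + boundary = 133.379.
Order-1 term: 1/12 · (0.0200000 − 0.0909091) = -0.00590909.
After k=1: 133.373.
Order-2 term: −1/720 · (1.60000e-05 − 0.00150263) = 2.06476e-06.
After k=2: 133.373.
Order-3 term: 1/30240 · (7.68000e-08 − 0.000149021) = -4.92541e-09.
After k=3: 133.373.
Order-4 term: −1/1209600 · (9.21600e-10 − 3.69474e-05) = 3.05444e-11.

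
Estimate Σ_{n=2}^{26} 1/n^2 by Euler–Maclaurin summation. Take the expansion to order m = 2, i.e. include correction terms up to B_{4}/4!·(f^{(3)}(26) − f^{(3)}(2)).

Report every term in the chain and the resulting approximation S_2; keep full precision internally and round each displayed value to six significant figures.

Integral: ∫_2^26 1/x^2 dx = 0.461538.
Boundary: ½(f(2) + f(26)) = ½(0.250000 + 0.00147929) = 0.125740.
Integral + boundary = 0.587278.
k=1: B_{2}/(2)! × [f^{(1)}(26) − f^{(1)}(2)] = 1/12 × (-0.000113792 − (-0.250000)) = 0.0208239.
After k=1: 0.608102.
k=2: B_{4}/(4)! × [f^{(3)}(26) − f^{(3)}(2)] = −1/720 × (-2.01997e-06 − (-0.750000)) = -0.00104166.

S_2 ≈ 0.607060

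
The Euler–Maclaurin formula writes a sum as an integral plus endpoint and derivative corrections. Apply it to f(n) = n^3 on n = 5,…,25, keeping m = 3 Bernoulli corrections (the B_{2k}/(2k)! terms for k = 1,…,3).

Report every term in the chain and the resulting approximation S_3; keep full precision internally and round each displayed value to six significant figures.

S_3 ≈ 105525

∫_5^25 x^3 dx evaluates to 97500.0.
Endpoint term: (f(5) + f(25))/2 = (125.000 + 15625.0)/2 = 7875.00.
Running total after boundary: 105375.
Correction k=1: B_{2}/2! · (f^{(1)}(25) − f^{(1)}(5)) = 1/12 · (1875.00 − 75.0000) = 150.000.
Running total after k=1: 105525.
Correction k=2: B_{4}/4! · (f^{(3)}(25) − f^{(3)}(5)) = −1/720 · (6.00000 − 6.00000) = 0.00000.
Running total after k=2: 105525.
Correction k=3: B_{6}/6! · (f^{(5)}(25) − f^{(5)}(5)) = 1/30240 · (0.00000 − 0.00000) = 0.00000.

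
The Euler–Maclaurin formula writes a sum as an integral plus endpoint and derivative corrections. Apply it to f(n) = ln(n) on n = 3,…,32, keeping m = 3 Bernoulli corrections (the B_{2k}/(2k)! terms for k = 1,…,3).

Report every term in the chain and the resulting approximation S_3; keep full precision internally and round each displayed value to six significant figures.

The integral term ∫_3^32 ln(x) dx = 78.6077.
½[f(3) + f(32)] = ½[1.09861 + 3.46574] = 2.28217.
So far: 80.8899.
Correction k=1: B_{2}/2! · (f^{(1)}(32) − f^{(1)}(3)) = 1/12 · (0.0312500 − 0.333333) = -0.0251736.
After k=1: 80.8647.
Correction k=2: B_{4}/4! · (f^{(3)}(32) − f^{(3)}(3)) = −1/720 · (6.10352e-05 − 0.0740741) = 0.000102796.
After k=2: 80.8648.
Correction k=3: B_{6}/6! · (f^{(5)}(32) − f^{(5)}(3)) = 1/30240 · (7.15256e-07 − 0.0987654) = -3.26603e-06.

S_3 ≈ 80.8648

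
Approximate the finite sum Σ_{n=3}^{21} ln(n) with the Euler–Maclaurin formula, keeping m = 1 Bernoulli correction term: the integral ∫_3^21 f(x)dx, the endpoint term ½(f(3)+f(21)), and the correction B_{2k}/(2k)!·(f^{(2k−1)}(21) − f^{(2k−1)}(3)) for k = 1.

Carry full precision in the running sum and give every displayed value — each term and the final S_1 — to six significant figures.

∫_3^21 ln(x) dx evaluates to 42.6391.
½[f(3) + f(21)] = ½[1.09861 + 3.04452] = 2.07157.
So far: 44.7107.
k=1: B_{2}/(2)! × [f^{(1)}(21) − f^{(1)}(3)] = 1/12 × (0.0476190 − 0.333333) = -0.0238095.

S_1 ≈ 44.6869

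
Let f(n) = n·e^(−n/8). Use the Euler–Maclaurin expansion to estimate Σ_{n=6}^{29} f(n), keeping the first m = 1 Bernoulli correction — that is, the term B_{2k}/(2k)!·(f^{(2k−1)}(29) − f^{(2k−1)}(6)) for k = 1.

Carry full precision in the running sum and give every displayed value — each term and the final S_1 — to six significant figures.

The integral term ∫_6^29 x·e^(−x/8) dx = 45.0169.
Endpoint term: (f(6) + f(29))/2 = (2.83420 + 0.772824)/2 = 1.80351.
Running total after boundary: 46.8204.
Order-1 term: 1/12 · (-0.0699539 − 0.118092) = -0.0156705.

S_1 ≈ 46.8048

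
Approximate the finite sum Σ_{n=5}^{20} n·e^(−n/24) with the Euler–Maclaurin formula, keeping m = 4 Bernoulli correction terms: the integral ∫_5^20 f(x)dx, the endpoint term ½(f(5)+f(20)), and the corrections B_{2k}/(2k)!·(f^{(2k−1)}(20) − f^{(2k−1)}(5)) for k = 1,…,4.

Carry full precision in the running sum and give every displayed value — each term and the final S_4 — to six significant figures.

S_4 ≈ 112.500

Integral: ∫_5^20 x·e^(−x/24) dx = 106.172.
½[f(5) + f(20)] = ½[4.05968 + 8.69196] = 6.37582.
Integral + boundary = 112.548.
Order-1 term: 1/12 · (0.0724330 − 0.642783) = -0.0475292.
After k=1: 112.500.
Order-2 term: −1/720 · (0.00163477 − 0.00393517) = 3.19499e-06.
After k=2: 112.500.
Order-3 term: 1/30240 · (5.45798e-06 − 1.17264e-05) = -2.07288e-10.
After k=3: 112.500.
Order-4 term: −1/1209600 · (1.40240e-08 − 2.88557e-08) = 1.22616e-14.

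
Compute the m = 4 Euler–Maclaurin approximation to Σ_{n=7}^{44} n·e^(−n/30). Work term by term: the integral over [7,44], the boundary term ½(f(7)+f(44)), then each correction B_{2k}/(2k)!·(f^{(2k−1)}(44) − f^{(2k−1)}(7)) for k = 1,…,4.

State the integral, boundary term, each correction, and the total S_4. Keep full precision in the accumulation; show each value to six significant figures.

S_4 ≈ 374.646

∫_7^44 x·e^(−x/30) dx evaluates to 366.859.
Boundary: ½(f(7) + f(44)) = ½(5.54323 + 10.1505) = 7.84686.
Integral + boundary = 374.705.
Correction k=1: B_{2}/2! · (f^{(1)}(44) − f^{(1)}(7)) = 1/12 · (-0.107657 − 0.607115) = -0.0595643.
Running total after k=1: 374.646.
Correction k=2: B_{4}/4! · (f^{(3)}(44) − f^{(3)}(7)) = −1/720 · (0.000393033 − 0.00243433) = 2.83513e-06.
Running total after k=2: 374.646.
Correction k=3: B_{6}/6! · (f^{(5)}(44) − f^{(5)}(7)) = 1/30240 · (1.00632e-06 − 4.66009e-06) = -1.20826e-10.
Running total after k=3: 374.646.
Correction k=4: B_{8}/8! · (f^{(7)}(44) − f^{(7)}(7)) = −1/1209600 · (1.75103e-09 − 7.35042e-09) = 4.62912e-15.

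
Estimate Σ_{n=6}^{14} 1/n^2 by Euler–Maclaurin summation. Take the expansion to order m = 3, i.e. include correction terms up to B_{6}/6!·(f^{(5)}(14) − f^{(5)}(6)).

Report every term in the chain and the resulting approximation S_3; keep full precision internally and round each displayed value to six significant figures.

The integral term ∫_6^14 1/x^2 dx = 0.0952381.
½[f(6) + f(14)] = ½[0.0277778 + 0.00510204] = 0.0164399.
Integral + boundary = 0.111678.
Order-1 term: 1/12 · (-0.000728863 − (-0.00925926)) = 0.000710866.
Partial sum through k=1: 0.112389.
Order-2 term: −1/720 · (-4.46243e-05 − (-0.00308642)) = -4.22472e-06.
Partial sum through k=2: 0.112385.
Order-3 term: 1/30240 · (-6.83024e-06 − (-0.00257202)) = 8.48276e-08.

S_3 ≈ 0.112385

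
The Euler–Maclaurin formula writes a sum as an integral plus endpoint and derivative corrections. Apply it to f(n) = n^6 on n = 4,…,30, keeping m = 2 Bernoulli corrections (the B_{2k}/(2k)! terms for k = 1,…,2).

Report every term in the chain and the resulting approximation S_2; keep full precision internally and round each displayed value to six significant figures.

S_2 ≈ 3.50093e+09

The integral term ∫_4^30 x^6 dx = 3.12428e+09.
½[f(4) + f(30)] = ½[4096.00 + 7.29000e+08] = 3.64502e+08.
Running total after boundary: 3.48879e+09.
Order-1 term: 1/12 · (1.45800e+08 − 6144.00) = 1.21495e+07.
Running total after k=1: 3.50093e+09.
Order-2 term: −1/720 · (3.24000e+06 − 7680.00) = -4489.33.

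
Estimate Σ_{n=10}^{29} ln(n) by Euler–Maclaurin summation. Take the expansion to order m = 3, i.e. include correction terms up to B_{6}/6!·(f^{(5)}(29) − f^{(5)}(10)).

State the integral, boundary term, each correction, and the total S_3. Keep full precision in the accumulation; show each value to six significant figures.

∫_10^29 ln(x) dx evaluates to 55.6257.
Endpoint term: (f(10) + f(29))/2 = (2.30259 + 3.36730)/2 = 2.83494.
So far: 58.4607.
Order-1 term: 1/12 · (0.0344828 − 0.100000) = -0.00545977.
After k=1: 58.4552.
Order-2 term: −1/720 · (8.20042e-05 − 0.00200000) = 2.66388e-06.
After k=2: 58.4552.
Order-3 term: 1/30240 · (1.17010e-06 − 0.000240000) = -7.89781e-09.

S_3 ≈ 58.4552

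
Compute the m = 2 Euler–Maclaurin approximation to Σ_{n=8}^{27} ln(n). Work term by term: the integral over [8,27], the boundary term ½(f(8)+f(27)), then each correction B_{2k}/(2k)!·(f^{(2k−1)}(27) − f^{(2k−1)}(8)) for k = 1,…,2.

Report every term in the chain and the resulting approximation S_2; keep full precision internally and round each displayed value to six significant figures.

∫_8^27 ln(x) dx evaluates to 53.3521.
½[f(8) + f(27)] = ½[2.07944 + 3.29584] = 2.68764.
So far: 56.0397.
Order-1 term: 1/12 · (0.0370370 − 0.125000) = -0.00733025.
Running total after k=1: 56.0324.
Order-2 term: −1/720 · (0.000101611 − 0.00390625) = 5.28422e-06.

S_2 ≈ 56.0324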